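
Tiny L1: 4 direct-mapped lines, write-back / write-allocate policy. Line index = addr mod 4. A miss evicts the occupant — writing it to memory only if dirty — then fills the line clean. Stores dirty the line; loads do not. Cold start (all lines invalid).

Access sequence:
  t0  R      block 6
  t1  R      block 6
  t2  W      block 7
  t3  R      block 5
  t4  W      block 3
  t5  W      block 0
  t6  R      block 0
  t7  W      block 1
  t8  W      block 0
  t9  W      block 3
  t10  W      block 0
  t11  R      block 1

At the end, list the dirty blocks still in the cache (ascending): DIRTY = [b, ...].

  0 | R B6 → L2 miss [-]
  1 | R B6 → L2 hit [-]
  2 | W B7 → L3 miss [D]
  3 | R B5 → L1 miss [-]
  4 | W B3 → L3 miss wb→B7 [D]
  5 | W B0 → L0 miss [D]
  6 | R B0 → L0 hit [D]
  7 | W B1 → L1 miss [D]
  8 | W B0 → L0 hit [D]
  9 | W B3 → L3 hit [D]
  10 | W B0 → L0 hit [D]
  11 | R B1 → L1 hit [D]

DIRTY = [0, 1, 3]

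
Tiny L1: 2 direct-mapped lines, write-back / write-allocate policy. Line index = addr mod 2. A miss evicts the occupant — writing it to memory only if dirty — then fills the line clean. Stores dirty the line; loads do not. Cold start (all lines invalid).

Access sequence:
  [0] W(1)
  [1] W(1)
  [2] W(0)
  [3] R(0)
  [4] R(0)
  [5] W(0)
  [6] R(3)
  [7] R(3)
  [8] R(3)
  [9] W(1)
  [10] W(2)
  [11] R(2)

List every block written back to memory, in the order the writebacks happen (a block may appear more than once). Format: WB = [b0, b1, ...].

WB = [1, 0]

0: W B1 → L1 miss [D]
1: W B1 → L1 hit [D]
2: W B0 → L0 miss [D]
3: R B0 → L0 hit [D]
4: R B0 → L0 hit [D]
5: W B0 → L0 hit [D]
6: R B3 → L1 miss wb→B1 [-]
7: R B3 → L1 hit [-]
8: R B3 → L1 hit [-]
9: W B1 → L1 miss [D]
10: W B2 → L0 miss wb→B0 [D]
11: R B2 → L0 hit [D]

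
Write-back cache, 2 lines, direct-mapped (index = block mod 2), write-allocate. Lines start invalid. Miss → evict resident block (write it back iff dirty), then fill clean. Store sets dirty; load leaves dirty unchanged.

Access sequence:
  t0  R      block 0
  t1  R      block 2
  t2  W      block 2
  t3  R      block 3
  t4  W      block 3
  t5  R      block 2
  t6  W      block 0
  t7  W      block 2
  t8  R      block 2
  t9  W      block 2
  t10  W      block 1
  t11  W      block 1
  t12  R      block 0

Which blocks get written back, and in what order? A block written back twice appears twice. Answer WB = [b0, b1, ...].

WB = [2, 0, 3, 2]

0: R B0 → L0 miss [-]
1: R B2 → L0 miss [-]
2: W B2 → L0 hit [D]
3: R B3 → L1 miss [-]
4: W B3 → L1 hit [D]
5: R B2 → L0 hit [D]
6: W B0 → L0 miss wb→B2 [D]
7: W B2 → L0 miss wb→B0 [D]
8: R B2 → L0 hit [D]
9: W B2 → L0 hit [D]
10: W B1 → L1 miss wb→B3 [D]
11: W B1 → L1 hit [D]
12: R B0 → L0 miss wb→B2 [-]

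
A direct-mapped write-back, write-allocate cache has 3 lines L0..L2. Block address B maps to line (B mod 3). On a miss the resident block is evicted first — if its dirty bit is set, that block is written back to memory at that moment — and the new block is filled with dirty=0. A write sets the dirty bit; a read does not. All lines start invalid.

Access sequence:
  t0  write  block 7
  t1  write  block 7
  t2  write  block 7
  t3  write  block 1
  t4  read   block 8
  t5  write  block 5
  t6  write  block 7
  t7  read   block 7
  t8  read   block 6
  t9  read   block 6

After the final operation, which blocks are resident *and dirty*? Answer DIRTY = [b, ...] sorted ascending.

DIRTY = [5, 7]

0: W B7 -> L1 miss  d=D]
1: W B7 -> L1 hit  d=D]
2: W B7 -> L1 hit  d=D]
3: W B1 -> L1 miss wb->B7  d=D]
4: R B8 -> L2 miss  d=-]
5: W B5 -> L2 miss  d=D]
6: W B7 -> L1 miss wb->B1  d=D]
7: R B7 -> L1 hit  d=D]
8: R B6 -> L0 miss  d=-]
9: R B6 -> L0 hit  d=-]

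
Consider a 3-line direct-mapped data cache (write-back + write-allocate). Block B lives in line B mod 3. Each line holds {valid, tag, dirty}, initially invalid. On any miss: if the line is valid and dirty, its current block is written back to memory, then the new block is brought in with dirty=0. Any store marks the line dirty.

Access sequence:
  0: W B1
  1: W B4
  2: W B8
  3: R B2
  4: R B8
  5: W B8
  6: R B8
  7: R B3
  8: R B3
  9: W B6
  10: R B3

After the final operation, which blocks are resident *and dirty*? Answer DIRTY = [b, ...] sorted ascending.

DIRTY = [4, 8]

0: W B1 → L1 miss [D]
1: W B4 → L1 miss wb→B1 [D]
2: W B8 → L2 miss [D]
3: R B2 → L2 miss wb→B8 [-]
4: R B8 → L2 miss [-]
5: W B8 → L2 hit [D]
6: R B8 → L2 hit [D]
7: R B3 → L0 miss [-]
8: R B3 → L0 hit [-]
9: W B6 → L0 miss [D]
10: R B3 → L0 miss wb→B6 [-]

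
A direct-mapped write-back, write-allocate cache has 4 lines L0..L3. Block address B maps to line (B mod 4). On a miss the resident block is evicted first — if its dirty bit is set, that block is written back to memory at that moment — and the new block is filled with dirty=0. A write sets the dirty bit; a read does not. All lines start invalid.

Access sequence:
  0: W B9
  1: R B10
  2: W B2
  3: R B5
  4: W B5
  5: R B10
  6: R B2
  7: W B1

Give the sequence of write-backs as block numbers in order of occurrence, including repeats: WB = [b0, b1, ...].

  0 | W B9 → L1 miss [D]
  1 | R B10 → L2 miss [-]
  2 | W B2 → L2 miss [D]
  3 | R B5 → L1 miss wb→B9 [-]
  4 | W B5 → L1 hit [D]
  5 | R B10 → L2 miss wb→B2 [-]
  6 | R B2 → L2 miss [-]
  7 | W B1 → L1 miss wb→B5 [D]

WB = [9, 2, 5]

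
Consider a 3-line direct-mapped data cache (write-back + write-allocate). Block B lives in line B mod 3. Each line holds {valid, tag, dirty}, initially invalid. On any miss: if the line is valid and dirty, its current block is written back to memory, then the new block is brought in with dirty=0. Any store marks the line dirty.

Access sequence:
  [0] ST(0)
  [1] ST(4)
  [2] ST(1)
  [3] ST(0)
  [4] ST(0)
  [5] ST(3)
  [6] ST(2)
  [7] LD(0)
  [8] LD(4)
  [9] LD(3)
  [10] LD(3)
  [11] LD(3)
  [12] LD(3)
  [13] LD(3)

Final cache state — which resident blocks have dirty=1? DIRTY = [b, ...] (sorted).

0: W B0 → L0 miss [D]
1: W B4 → L1 miss [D]
2: W B1 → L1 miss wb→B4 [D]
3: W B0 → L0 hit [D]
4: W B0 → L0 hit [D]
5: W B3 → L0 miss wb→B0 [D]
6: W B2 → L2 miss [D]
7: R B0 → L0 miss wb→B3 [-]
8: R B4 → L1 miss wb→B1 [-]
9: R B3 → L0 miss [-]
10: R B3 → L0 hit [-]
11: R B3 → L0 hit [-]
12: R B3 → L0 hit [-]
13: R B3 → L0 hit [-]

DIRTY = [2]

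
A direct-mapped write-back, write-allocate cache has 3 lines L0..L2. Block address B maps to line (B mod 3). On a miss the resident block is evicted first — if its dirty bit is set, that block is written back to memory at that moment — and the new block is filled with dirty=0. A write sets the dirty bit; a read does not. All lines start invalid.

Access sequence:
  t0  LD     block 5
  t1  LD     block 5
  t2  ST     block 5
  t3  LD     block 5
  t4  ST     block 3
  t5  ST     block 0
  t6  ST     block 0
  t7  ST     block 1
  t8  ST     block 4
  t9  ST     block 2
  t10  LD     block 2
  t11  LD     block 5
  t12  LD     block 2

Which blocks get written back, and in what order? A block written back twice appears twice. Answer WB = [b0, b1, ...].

0: R B5 → L2 miss [-]
1: R B5 → L2 hit [-]
2: W B5 → L2 hit [D]
3: R B5 → L2 hit [D]
4: W B3 → L0 miss [D]
5: W B0 → L0 miss wb→B3 [D]
6: W B0 → L0 hit [D]
7: W B1 → L1 miss [D]
8: W B4 → L1 miss wb→B1 [D]
9: W B2 → L2 miss wb→B5 [D]
10: R B2 → L2 hit [D]
11: R B5 → L2 miss wb→B2 [-]
12: R B2 → L2 miss [-]

WB = [3, 1, 5, 2]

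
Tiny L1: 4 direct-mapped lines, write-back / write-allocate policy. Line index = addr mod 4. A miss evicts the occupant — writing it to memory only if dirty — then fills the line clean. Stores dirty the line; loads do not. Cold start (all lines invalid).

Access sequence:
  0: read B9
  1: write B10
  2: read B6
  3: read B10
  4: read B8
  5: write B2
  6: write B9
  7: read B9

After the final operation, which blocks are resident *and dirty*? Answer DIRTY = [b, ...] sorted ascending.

  0 | R B9 → L1 miss [-]
  1 | W B10 → L2 miss [D]
  2 | R B6 → L2 miss wb→B10 [-]
  3 | R B10 → L2 miss [-]
  4 | R B8 → L0 miss [-]
  5 | W B2 → L2 miss [D]
  6 | W B9 → L1 hit [D]
  7 | R B9 → L1 hit [D]

DIRTY = [2, 9]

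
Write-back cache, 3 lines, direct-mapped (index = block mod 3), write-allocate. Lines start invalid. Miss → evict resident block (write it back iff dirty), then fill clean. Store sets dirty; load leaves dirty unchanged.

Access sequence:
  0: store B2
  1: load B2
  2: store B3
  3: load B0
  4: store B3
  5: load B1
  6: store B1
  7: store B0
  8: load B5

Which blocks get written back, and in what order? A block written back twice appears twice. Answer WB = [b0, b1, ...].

WB = [3, 3, 2]

0: W B2 -> L2 miss  d=D]
1: R B2 -> L2 hit  d=D]
2: W B3 -> L0 miss  d=D]
3: R B0 -> L0 miss wb->B3  d=-]
4: W B3 -> L0 miss  d=D]
5: R B1 -> L1 miss  d=-]
6: W B1 -> L1 hit  d=D]
7: W B0 -> L0 miss wb->B3  d=D]
8: R B5 -> L2 miss wb->B2  d=-]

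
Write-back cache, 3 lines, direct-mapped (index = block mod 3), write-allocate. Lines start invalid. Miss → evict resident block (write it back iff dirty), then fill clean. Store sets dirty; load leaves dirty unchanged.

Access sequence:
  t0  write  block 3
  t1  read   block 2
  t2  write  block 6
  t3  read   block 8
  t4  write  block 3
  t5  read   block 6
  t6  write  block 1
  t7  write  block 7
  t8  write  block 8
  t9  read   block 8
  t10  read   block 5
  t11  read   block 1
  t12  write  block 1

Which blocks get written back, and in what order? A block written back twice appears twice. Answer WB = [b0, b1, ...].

WB = [3, 6, 3, 1, 8, 7]

  0 | W B3 → L0 miss [D]
  1 | R B2 → L2 miss [-]
  2 | W B6 → L0 miss wb→B3 [D]
  3 | R B8 → L2 miss [-]
  4 | W B3 → L0 miss wb→B6 [D]
  5 | R B6 → L0 miss wb→B3 [-]
  6 | W B1 → L1 miss [D]
  7 | W B7 → L1 miss wb→B1 [D]
  8 | W B8 → L2 hit [D]
  9 | R B8 → L2 hit [D]
  10 | R B5 → L2 miss wb→B8 [-]
  11 | R B1 → L1 miss wb→B7 [-]
  12 | W B1 → L1 hit [D]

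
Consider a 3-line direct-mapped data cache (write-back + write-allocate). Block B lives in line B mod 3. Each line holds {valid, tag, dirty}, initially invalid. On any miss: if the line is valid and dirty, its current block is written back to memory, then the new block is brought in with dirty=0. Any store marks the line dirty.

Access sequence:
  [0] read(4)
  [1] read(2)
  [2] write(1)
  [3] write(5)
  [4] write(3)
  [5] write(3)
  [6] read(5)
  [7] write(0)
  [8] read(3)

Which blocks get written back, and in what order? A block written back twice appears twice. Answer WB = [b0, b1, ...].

WB = [3, 0]

  0 | R B4 → L1 miss [-]
  1 | R B2 → L2 miss [-]
  2 | W B1 → L1 miss [D]
  3 | W B5 → L2 miss [D]
  4 | W B3 → L0 miss [D]
  5 | W B3 → L0 hit [D]
  6 | R B5 → L2 hit [D]
  7 | W B0 → L0 miss wb→B3 [D]
  8 | R B3 → L0 miss wb→B0 [-]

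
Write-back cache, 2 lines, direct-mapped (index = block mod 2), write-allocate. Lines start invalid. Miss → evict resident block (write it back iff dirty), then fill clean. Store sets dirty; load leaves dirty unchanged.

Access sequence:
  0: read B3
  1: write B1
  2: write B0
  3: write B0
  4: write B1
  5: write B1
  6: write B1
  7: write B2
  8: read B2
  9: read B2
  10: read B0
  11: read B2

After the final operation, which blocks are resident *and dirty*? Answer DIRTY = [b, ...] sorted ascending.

DIRTY = [1]

0: R B3 -> L1 miss  d=-]
1: W B1 -> L1 miss  d=D]
2: W B0 -> L0 miss  d=D]
3: W B0 -> L0 hit  d=D]
4: W B1 -> L1 hit  d=D]
5: W B1 -> L1 hit  d=D]
6: W B1 -> L1 hit  d=D]
7: W B2 -> L0 miss wb->B0  d=D]
8: R B2 -> L0 hit  d=D]
9: R B2 -> L0 hit  d=D]
10: R B0 -> L0 miss wb->B2  d=-]
11: R B2 -> L0 miss  d=-]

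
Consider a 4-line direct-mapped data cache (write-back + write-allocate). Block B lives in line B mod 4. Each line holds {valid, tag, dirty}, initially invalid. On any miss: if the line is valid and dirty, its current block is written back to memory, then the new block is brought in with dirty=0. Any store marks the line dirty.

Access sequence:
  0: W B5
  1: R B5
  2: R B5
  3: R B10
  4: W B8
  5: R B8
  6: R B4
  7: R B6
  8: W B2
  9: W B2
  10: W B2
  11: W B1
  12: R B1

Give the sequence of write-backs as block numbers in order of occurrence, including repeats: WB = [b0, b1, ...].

WB = [8, 5]

0: W B5 → L1 miss [D]
1: R B5 → L1 hit [D]
2: R B5 → L1 hit [D]
3: R B10 → L2 miss [-]
4: W B8 → L0 miss [D]
5: R B8 → L0 hit [D]
6: R B4 → L0 miss wb→B8 [-]
7: R B6 → L2 miss [-]
8: W B2 → L2 miss [D]
9: W B2 → L2 hit [D]
10: W B2 → L2 hit [D]
11: W B1 → L1 miss wb→B5 [D]
12: R B1 → L1 hit [D]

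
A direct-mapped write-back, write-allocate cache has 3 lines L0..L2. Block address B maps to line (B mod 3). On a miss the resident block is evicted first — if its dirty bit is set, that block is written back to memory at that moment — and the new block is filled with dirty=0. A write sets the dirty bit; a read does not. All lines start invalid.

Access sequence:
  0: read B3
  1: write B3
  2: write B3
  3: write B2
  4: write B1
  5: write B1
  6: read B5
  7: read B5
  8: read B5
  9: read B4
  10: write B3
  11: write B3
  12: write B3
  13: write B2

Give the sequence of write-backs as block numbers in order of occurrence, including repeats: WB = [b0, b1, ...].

WB = [2, 1]

0: R B3 -> L0 miss  d=-]
1: W B3 -> L0 hit  d=D]
2: W B3 -> L0 hit  d=D]
3: W B2 -> L2 miss  d=D]
4: W B1 -> L1 miss  d=D]
5: W B1 -> L1 hit  d=D]
6: R B5 -> L2 miss wb->B2  d=-]
7: R B5 -> L2 hit  d=-]
8: R B5 -> L2 hit  d=-]
9: R B4 -> L1 miss wb->B1  d=-]
10: W B3 -> L0 hit  d=D]
11: W B3 -> L0 hit  d=D]
12: W B3 -> L0 hit  d=D]
13: W B2 -> L2 miss  d=D]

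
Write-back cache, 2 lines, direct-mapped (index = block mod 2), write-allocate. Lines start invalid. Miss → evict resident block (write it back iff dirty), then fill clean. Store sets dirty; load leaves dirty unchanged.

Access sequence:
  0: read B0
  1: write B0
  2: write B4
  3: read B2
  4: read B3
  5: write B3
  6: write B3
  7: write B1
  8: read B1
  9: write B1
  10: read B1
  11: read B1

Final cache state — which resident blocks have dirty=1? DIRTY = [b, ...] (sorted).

DIRTY = [1]

0: R B0 -> L0 miss  d=-]
1: W B0 -> L0 hit  d=D]
2: W B4 -> L0 miss wb->B0  d=D]
3: R B2 -> L0 miss wb->B4  d=-]
4: R B3 -> L1 miss  d=-]
5: W B3 -> L1 hit  d=D]
6: W B3 -> L1 hit  d=D]
7: W B1 -> L1 miss wb->B3  d=D]
8: R B1 -> L1 hit  d=D]
9: W B1 -> L1 hit  d=D]
10: R B1 -> L1 hit  d=D]
11: R B1 -> L1 hit  d=D]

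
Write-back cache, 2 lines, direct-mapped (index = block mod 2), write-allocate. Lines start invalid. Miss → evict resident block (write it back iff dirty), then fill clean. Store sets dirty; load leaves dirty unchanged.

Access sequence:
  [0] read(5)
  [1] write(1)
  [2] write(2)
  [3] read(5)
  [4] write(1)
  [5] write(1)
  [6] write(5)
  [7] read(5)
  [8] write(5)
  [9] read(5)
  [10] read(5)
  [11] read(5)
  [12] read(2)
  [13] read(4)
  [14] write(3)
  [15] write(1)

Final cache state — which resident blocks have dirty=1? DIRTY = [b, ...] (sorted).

DIRTY = [1]

  0 | R B5 → L1 miss [-]
  1 | W B1 → L1 miss [D]
  2 | W B2 → L0 miss [D]
  3 | R B5 → L1 miss wb→B1 [-]
  4 | W B1 → L1 miss [D]
  5 | W B1 → L1 hit [D]
  6 | W B5 → L1 miss wb→B1 [D]
  7 | R B5 → L1 hit [D]
  8 | W B5 → L1 hit [D]
  9 | R B5 → L1 hit [D]
  10 | R B5 → L1 hit [D]
  11 | R B5 → L1 hit [D]
  12 | R B2 → L0 hit [D]
  13 | R B4 → L0 miss wb→B2 [-]
  14 | W B3 → L1 miss wb→B5 [D]
  15 | W B1 → L1 miss wb→B3 [D]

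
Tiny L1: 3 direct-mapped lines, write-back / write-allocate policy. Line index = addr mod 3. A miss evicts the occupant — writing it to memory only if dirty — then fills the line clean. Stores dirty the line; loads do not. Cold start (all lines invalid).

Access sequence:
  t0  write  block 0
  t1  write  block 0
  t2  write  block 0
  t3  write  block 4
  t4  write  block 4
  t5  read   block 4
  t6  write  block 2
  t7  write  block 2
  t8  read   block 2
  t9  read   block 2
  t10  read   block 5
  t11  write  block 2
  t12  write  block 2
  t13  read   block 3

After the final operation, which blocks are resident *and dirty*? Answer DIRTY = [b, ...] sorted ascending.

DIRTY = [2, 4]

  0 | W B0 → L0 miss [D]
  1 | W B0 → L0 hit [D]
  2 | W B0 → L0 hit [D]
  3 | W B4 → L1 miss [D]
  4 | W B4 → L1 hit [D]
  5 | R B4 → L1 hit [D]
  6 | W B2 → L2 miss [D]
  7 | W B2 → L2 hit [D]
  8 | R B2 → L2 hit [D]
  9 | R B2 → L2 hit [D]
  10 | R B5 → L2 miss wb→B2 [-]
  11 | W B2 → L2 miss [D]
  12 | W B2 → L2 hit [D]
  13 | R B3 → L0 miss wb→B0 [-]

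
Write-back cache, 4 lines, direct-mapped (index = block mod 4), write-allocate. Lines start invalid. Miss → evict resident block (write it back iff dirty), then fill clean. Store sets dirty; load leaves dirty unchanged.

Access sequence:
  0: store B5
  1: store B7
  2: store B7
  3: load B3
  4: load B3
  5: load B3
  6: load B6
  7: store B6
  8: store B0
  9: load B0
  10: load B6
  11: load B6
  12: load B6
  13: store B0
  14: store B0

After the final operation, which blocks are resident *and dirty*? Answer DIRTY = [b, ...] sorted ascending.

DIRTY = [0, 5, 6]

0: W B5 → L1 miss [D]
1: W B7 → L3 miss [D]
2: W B7 → L3 hit [D]
3: R B3 → L3 miss wb→B7 [-]
4: R B3 → L3 hit [-]
5: R B3 → L3 hit [-]
6: R B6 → L2 miss [-]
7: W B6 → L2 hit [D]
8: W B0 → L0 miss [D]
9: R B0 → L0 hit [D]
10: R B6 → L2 hit [D]
11: R B6 → L2 hit [D]
12: R B6 → L2 hit [D]
13: W B0 → L0 hit [D]
14: W B0 → L0 hit [D]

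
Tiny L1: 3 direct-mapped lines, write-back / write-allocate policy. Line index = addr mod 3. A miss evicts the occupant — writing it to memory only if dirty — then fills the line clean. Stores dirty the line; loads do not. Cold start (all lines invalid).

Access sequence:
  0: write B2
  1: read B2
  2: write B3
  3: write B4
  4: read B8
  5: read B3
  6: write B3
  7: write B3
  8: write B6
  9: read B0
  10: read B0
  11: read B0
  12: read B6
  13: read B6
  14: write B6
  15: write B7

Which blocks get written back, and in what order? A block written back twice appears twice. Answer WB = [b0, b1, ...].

  0 | W B2 → L2 miss [D]
  1 | R B2 → L2 hit [D]
  2 | W B3 → L0 miss [D]
  3 | W B4 → L1 miss [D]
  4 | R B8 → L2 miss wb→B2 [-]
  5 | R B3 → L0 hit [D]
  6 | W B3 → L0 hit [D]
  7 | W B3 → L0 hit [D]
  8 | W B6 → L0 miss wb→B3 [D]
  9 | R B0 → L0 miss wb→B6 [-]
  10 | R B0 → L0 hit [-]
  11 | R B0 → L0 hit [-]
  12 | R B6 → L0 miss [-]
  13 | R B6 → L0 hit [-]
  14 | W B6 → L0 hit [D]
  15 | W B7 → L1 miss wb→B4 [D]

WB = [2, 3, 6, 4]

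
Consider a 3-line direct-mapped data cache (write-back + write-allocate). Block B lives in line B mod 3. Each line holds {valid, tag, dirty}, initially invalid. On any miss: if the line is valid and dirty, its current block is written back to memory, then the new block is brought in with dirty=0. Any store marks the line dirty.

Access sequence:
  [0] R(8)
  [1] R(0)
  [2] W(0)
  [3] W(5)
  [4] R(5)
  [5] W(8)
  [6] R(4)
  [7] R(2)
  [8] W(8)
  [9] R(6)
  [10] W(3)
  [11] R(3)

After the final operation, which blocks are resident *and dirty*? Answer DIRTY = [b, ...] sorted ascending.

DIRTY = [3, 8]

0: R B8 → L2 miss [-]
1: R B0 → L0 miss [-]
2: W B0 → L0 hit [D]
3: W B5 → L2 miss [D]
4: R B5 → L2 hit [D]
5: W B8 → L2 miss wb→B5 [D]
6: R B4 → L1 miss [-]
7: R B2 → L2 miss wb→B8 [-]
8: W B8 → L2 miss [D]
9: R B6 → L0 miss wb→B0 [-]
10: W B3 → L0 miss [D]
11: R B3 → L0 hit [D]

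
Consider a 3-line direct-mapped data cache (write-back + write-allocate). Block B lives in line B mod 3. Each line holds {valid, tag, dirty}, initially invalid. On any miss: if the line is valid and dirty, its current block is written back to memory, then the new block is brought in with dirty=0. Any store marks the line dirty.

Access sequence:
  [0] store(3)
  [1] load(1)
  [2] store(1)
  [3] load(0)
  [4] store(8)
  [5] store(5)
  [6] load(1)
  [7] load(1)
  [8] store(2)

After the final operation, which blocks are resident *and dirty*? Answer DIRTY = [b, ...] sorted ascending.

DIRTY = [1, 2]

0: W B3 -> L0 miss  d=D]
1: R B1 -> L1 miss  d=-]
2: W B1 -> L1 hit  d=D]
3: R B0 -> L0 miss wb->B3  d=-]
4: W B8 -> L2 miss  d=D]
5: W B5 -> L2 miss wb->B8  d=D]
6: R B1 -> L1 hit  d=D]
7: R B1 -> L1 hit  d=D]
8: W B2 -> L2 miss wb->B5  d=D]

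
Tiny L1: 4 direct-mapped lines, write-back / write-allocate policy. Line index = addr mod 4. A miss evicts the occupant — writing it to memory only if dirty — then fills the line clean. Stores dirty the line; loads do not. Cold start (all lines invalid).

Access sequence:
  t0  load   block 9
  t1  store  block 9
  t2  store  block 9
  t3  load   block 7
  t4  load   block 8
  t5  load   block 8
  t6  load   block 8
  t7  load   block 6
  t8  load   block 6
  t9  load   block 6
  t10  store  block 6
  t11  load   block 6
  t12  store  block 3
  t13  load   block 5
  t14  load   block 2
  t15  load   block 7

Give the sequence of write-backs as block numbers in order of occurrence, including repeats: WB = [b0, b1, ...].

0: R B9 → L1 miss [-]
1: W B9 → L1 hit [D]
2: W B9 → L1 hit [D]
3: R B7 → L3 miss [-]
4: R B8 → L0 miss [-]
5: R B8 → L0 hit [-]
6: R B8 → L0 hit [-]
7: R B6 → L2 miss [-]
8: R B6 → L2 hit [-]
9: R B6 → L2 hit [-]
10: W B6 → L2 hit [D]
11: R B6 → L2 hit [D]
12: W B3 → L3 miss [D]
13: R B5 → L1 miss wb→B9 [-]
14: R B2 → L2 miss wb→B6 [-]
15: R B7 → L3 miss wb→B3 [-]

WB = [9, 6, 3]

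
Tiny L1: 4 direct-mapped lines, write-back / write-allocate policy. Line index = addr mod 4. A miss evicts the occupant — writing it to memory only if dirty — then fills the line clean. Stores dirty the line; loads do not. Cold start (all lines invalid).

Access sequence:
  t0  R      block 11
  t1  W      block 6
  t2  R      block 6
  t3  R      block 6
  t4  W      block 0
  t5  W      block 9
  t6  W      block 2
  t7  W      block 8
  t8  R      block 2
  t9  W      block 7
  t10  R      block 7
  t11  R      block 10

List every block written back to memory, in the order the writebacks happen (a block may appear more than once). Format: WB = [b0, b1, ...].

0: R B11 → L3 miss [-]
1: W B6 → L2 miss [D]
2: R B6 → L2 hit [D]
3: R B6 → L2 hit [D]
4: W B0 → L0 miss [D]
5: W B9 → L1 miss [D]
6: W B2 → L2 miss wb→B6 [D]
7: W B8 → L0 miss wb→B0 [D]
8: R B2 → L2 hit [D]
9: W B7 → L3 miss [D]
10: R B7 → L3 hit [D]
11: R B10 → L2 miss wb→B2 [-]

WB = [6, 0, 2]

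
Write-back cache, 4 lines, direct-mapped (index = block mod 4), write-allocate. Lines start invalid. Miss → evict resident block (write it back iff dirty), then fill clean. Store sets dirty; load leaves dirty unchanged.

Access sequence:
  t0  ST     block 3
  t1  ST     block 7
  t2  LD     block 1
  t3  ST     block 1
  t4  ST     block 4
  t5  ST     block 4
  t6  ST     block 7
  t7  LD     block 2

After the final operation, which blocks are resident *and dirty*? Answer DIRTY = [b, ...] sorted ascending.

DIRTY = [1, 4, 7]

  0 | W B3 → L3 miss [D]
  1 | W B7 → L3 miss wb→B3 [D]
  2 | R B1 → L1 miss [-]
  3 | W B1 → L1 hit [D]
  4 | W B4 → L0 miss [D]
  5 | W B4 → L0 hit [D]
  6 | W B7 → L3 hit [D]
  7 | R B2 → L2 miss [-]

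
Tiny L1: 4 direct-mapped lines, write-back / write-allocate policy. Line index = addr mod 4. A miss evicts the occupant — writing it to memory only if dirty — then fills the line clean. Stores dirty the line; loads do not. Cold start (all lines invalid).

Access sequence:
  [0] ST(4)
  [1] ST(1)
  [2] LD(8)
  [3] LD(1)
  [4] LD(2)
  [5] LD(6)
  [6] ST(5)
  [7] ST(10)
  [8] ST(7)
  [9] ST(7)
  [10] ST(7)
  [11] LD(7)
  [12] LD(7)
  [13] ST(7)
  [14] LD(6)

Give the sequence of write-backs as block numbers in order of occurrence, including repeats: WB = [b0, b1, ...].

WB = [4, 1, 10]

  0 | W B4 → L0 miss [D]
  1 | W B1 → L1 miss [D]
  2 | R B8 → L0 miss wb→B4 [-]
  3 | R B1 → L1 hit [D]
  4 | R B2 → L2 miss [-]
  5 | R B6 → L2 miss [-]
  6 | W B5 → L1 miss wb→B1 [D]
  7 | W B10 → L2 miss [D]
  8 | W B7 → L3 miss [D]
  9 | W B7 → L3 hit [D]
  10 | W B7 → L3 hit [D]
  11 | R B7 → L3 hit [D]
  12 | R B7 → L3 hit [D]
  13 | W B7 → L3 hit [D]
  14 | R B6 → L2 miss wb→B10 [-]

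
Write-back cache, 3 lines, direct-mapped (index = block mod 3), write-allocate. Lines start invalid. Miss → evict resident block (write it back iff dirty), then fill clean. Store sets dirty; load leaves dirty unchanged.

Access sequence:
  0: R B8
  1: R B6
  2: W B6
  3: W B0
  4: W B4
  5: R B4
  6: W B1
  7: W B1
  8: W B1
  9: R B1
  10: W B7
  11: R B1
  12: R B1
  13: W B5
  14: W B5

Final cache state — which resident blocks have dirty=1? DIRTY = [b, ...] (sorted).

DIRTY = [0, 5]

0: R B8 → L2 miss [-]
1: R B6 → L0 miss [-]
2: W B6 → L0 hit [D]
3: W B0 → L0 miss wb→B6 [D]
4: W B4 → L1 miss [D]
5: R B4 → L1 hit [D]
6: W B1 → L1 miss wb→B4 [D]
7: W B1 → L1 hit [D]
8: W B1 → L1 hit [D]
9: R B1 → L1 hit [D]
10: W B7 → L1 miss wb→B1 [D]
11: R B1 → L1 miss wb→B7 [-]
12: R B1 → L1 hit [-]
13: W B5 → L2 miss [D]
14: W B5 → L2 hit [D]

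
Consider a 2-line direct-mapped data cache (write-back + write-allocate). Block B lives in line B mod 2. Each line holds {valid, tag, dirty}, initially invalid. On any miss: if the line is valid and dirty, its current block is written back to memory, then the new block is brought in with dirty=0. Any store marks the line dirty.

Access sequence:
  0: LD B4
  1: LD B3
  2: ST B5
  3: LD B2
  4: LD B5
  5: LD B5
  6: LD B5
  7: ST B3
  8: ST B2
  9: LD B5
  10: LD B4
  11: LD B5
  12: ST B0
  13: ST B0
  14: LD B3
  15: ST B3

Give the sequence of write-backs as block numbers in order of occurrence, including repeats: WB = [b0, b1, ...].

WB = [5, 3, 2]

0: R B4 → L0 miss [-]
1: R B3 → L1 miss [-]
2: W B5 → L1 miss [D]
3: R B2 → L0 miss [-]
4: R B5 → L1 hit [D]
5: R B5 → L1 hit [D]
6: R B5 → L1 hit [D]
7: W B3 → L1 miss wb→B5 [D]
8: W B2 → L0 hit [D]
9: R B5 → L1 miss wb→B3 [-]
10: R B4 → L0 miss wb→B2 [-]
11: R B5 → L1 hit [-]
12: W B0 → L0 miss [D]
13: W B0 → L0 hit [D]
14: R B3 → L1 miss [-]
15: W B3 → L1 hit [D]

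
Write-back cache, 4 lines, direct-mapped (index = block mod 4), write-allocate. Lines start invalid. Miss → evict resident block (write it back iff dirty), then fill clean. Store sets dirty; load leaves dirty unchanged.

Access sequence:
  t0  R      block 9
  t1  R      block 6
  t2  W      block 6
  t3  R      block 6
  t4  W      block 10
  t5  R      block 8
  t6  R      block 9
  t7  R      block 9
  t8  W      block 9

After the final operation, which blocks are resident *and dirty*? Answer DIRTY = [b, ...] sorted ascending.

0: R B9 → L1 miss [-]
1: R B6 → L2 miss [-]
2: W B6 → L2 hit [D]
3: R B6 → L2 hit [D]
4: W B10 → L2 miss wb→B6 [D]
5: R B8 → L0 miss [-]
6: R B9 → L1 hit [-]
7: R B9 → L1 hit [-]
8: W B9 → L1 hit [D]

DIRTY = [9, 10]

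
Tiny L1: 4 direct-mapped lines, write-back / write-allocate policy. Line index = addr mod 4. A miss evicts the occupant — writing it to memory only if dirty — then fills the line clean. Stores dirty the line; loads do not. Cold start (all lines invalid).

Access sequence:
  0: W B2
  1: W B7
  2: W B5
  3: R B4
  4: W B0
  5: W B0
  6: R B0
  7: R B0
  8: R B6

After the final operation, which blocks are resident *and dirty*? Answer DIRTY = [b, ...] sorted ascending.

0: W B2 -> L2 miss  d=D]
1: W B7 -> L3 miss  d=D]
2: W B5 -> L1 miss  d=D]
3: R B4 -> L0 miss  d=-]
4: W B0 -> L0 miss  d=D]
5: W B0 -> L0 hit  d=D]
6: R B0 -> L0 hit  d=D]
7: R B0 -> L0 hit  d=D]
8: R B6 -> L2 miss wb->B2  d=-]

DIRTY = [0, 5, 7]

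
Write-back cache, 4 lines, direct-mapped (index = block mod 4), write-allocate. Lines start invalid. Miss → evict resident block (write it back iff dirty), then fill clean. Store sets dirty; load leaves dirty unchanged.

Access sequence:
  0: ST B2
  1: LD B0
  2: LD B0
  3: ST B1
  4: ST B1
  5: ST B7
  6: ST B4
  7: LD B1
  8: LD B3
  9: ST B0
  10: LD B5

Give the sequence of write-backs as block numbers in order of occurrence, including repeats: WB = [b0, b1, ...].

WB = [7, 4, 1]

0: W B2 -> L2 miss  d=D]
1: R B0 -> L0 miss  d=-]
2: R B0 -> L0 hit  d=-]
3: W B1 -> L1 miss  d=D]
4: W B1 -> L1 hit  d=D]
5: W B7 -> L3 miss  d=D]
6: W B4 -> L0 miss  d=D]
7: R B1 -> L1 hit  d=D]
8: R B3 -> L3 miss wb->B7  d=-]
9: W B0 -> L0 miss wb->B4  d=D]
10: R B5 -> L1 miss wb->B1  d=-]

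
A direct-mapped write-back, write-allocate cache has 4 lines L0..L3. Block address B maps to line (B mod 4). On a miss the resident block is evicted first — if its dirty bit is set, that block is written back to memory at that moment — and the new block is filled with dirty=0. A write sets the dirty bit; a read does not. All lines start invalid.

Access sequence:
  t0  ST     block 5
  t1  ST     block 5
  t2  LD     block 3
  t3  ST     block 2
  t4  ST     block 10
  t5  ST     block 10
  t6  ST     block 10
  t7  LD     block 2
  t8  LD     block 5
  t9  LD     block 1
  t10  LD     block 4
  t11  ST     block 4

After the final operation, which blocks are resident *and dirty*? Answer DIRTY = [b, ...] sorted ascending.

DIRTY = [4]

  0 | W B5 → L1 miss [D]
  1 | W B5 → L1 hit [D]
  2 | R B3 → L3 miss [-]
  3 | W B2 → L2 miss [D]
  4 | W B10 → L2 miss wb→B2 [D]
  5 | W B10 → L2 hit [D]
  6 | W B10 → L2 hit [D]
  7 | R B2 → L2 miss wb→B10 [-]
  8 | R B5 → L1 hit [D]
  9 | R B1 → L1 miss wb→B5 [-]
  10 | R B4 → L0 miss [-]
  11 | W B4 → L0 hit [D]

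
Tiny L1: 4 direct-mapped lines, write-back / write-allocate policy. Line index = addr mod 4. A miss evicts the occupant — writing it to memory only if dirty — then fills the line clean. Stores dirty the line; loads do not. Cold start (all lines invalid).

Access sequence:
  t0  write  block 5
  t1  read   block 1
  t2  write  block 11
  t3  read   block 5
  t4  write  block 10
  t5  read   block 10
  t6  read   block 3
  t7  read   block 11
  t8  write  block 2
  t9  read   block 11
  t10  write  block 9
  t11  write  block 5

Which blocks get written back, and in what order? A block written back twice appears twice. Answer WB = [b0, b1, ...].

0: W B5 → L1 miss [D]
1: R B1 → L1 miss wb→B5 [-]
2: W B11 → L3 miss [D]
3: R B5 → L1 miss [-]
4: W B10 → L2 miss [D]
5: R B10 → L2 hit [D]
6: R B3 → L3 miss wb→B11 [-]
7: R B11 → L3 miss [-]
8: W B2 → L2 miss wb→B10 [D]
9: R B11 → L3 hit [-]
10: W B9 → L1 miss [D]
11: W B5 → L1 miss wb→B9 [D]

WB = [5, 11, 10, 9]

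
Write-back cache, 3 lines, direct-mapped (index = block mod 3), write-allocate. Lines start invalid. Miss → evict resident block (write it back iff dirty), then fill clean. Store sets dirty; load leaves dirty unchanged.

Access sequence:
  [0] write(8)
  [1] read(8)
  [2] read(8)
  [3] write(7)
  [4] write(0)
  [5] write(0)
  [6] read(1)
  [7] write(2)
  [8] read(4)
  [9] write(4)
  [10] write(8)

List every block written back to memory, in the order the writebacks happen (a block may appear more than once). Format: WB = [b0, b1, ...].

  0 | W B8 → L2 miss [D]
  1 | R B8 → L2 hit [D]
  2 | R B8 → L2 hit [D]
  3 | W B7 → L1 miss [D]
  4 | W B0 → L0 miss [D]
  5 | W B0 → L0 hit [D]
  6 | R B1 → L1 miss wb→B7 [-]
  7 | W B2 → L2 miss wb→B8 [D]
  8 | R B4 → L1 miss [-]
  9 | W B4 → L1 hit [D]
  10 | W B8 → L2 miss wb→B2 [D]

WB = [7, 8, 2]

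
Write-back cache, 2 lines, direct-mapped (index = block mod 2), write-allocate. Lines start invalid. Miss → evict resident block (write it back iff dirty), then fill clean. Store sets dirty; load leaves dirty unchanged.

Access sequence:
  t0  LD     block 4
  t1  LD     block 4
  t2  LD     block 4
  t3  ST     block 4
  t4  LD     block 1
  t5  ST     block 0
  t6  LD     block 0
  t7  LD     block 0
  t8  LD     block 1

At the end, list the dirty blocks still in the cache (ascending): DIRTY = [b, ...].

DIRTY = [0]

0: R B4 -> L0 miss  d=-]
1: R B4 -> L0 hit  d=-]
2: R B4 -> L0 hit  d=-]
3: W B4 -> L0 hit  d=D]
4: R B1 -> L1 miss  d=-]
5: W B0 -> L0 miss wb->B4  d=D]
6: R B0 -> L0 hit  d=D]
7: R B0 -> L0 hit  d=D]
8: R B1 -> L1 hit  d=-]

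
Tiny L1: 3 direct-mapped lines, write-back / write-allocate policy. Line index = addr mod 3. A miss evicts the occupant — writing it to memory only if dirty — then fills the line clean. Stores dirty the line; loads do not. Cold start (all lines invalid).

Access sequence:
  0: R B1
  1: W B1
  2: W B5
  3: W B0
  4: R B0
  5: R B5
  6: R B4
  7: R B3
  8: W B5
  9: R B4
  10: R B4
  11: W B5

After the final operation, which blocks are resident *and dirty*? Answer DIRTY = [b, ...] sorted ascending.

0: R B1 → L1 miss [-]
1: W B1 → L1 hit [D]
2: W B5 → L2 miss [D]
3: W B0 → L0 miss [D]
4: R B0 → L0 hit [D]
5: R B5 → L2 hit [D]
6: R B4 → L1 miss wb→B1 [-]
7: R B3 → L0 miss wb→B0 [-]
8: W B5 → L2 hit [D]
9: R B4 → L1 hit [-]
10: R B4 → L1 hit [-]
11: W B5 → L2 hit [D]

DIRTY = [5]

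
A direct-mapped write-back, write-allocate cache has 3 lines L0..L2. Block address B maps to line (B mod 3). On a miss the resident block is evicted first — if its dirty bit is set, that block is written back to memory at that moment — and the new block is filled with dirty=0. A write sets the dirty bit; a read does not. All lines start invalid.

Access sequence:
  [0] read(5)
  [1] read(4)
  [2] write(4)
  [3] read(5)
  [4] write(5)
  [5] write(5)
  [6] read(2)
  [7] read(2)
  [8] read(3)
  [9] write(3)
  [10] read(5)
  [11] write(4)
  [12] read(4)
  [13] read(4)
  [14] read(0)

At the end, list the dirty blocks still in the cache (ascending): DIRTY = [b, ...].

0: R B5 → L2 miss [-]
1: R B4 → L1 miss [-]
2: W B4 → L1 hit [D]
3: R B5 → L2 hit [-]
4: W B5 → L2 hit [D]
5: W B5 → L2 hit [D]
6: R B2 → L2 miss wb→B5 [-]
7: R B2 → L2 hit [-]
8: R B3 → L0 miss [-]
9: W B3 → L0 hit [D]
10: R B5 → L2 miss [-]
11: W B4 → L1 hit [D]
12: R B4 → L1 hit [D]
13: R B4 → L1 hit [D]
14: R B0 → L0 miss wb→B3 [-]

DIRTY = [4]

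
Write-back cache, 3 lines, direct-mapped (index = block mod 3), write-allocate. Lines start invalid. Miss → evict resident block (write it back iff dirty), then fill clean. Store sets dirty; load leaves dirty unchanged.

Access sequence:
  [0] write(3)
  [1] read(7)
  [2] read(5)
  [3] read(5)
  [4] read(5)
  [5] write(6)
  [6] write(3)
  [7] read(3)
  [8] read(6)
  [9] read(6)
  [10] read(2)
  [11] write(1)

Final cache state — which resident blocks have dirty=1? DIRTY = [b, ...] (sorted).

DIRTY = [1]

0: W B3 → L0 miss [D]
1: R B7 → L1 miss [-]
2: R B5 → L2 miss [-]
3: R B5 → L2 hit [-]
4: R B5 → L2 hit [-]
5: W B6 → L0 miss wb→B3 [D]
6: W B3 → L0 miss wb→B6 [D]
7: R B3 → L0 hit [D]
8: R B6 → L0 miss wb→B3 [-]
9: R B6 → L0 hit [-]
10: R B2 → L2 miss [-]
11: W B1 → L1 miss [D]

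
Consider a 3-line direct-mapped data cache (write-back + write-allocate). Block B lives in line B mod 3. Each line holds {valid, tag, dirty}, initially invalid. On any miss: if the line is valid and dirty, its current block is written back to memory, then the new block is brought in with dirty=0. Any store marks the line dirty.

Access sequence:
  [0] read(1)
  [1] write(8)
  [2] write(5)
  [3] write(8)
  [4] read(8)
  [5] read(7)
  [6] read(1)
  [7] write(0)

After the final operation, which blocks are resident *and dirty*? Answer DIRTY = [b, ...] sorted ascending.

0: R B1 → L1 miss [-]
1: W B8 → L2 miss [D]
2: W B5 → L2 miss wb→B8 [D]
3: W B8 → L2 miss wb→B5 [D]
4: R B8 → L2 hit [D]
5: R B7 → L1 miss [-]
6: R B1 → L1 miss [-]
7: W B0 → L0 miss [D]

DIRTY = [0, 8]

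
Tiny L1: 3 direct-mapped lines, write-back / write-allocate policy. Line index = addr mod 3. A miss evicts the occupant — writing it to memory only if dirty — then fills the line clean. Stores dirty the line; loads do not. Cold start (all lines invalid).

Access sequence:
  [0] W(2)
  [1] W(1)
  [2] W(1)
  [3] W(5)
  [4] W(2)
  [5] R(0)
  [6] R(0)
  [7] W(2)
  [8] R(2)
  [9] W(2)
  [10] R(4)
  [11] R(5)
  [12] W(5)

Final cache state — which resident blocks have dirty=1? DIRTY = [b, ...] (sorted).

  0 | W B2 → L2 miss [D]
  1 | W B1 → L1 miss [D]
  2 | W B1 → L1 hit [D]
  3 | W B5 → L2 miss wb→B2 [D]
  4 | W B2 → L2 miss wb→B5 [D]
  5 | R B0 → L0 miss [-]
  6 | R B0 → L0 hit [-]
  7 | W B2 → L2 hit [D]
  8 | R B2 → L2 hit [D]
  9 | W B2 → L2 hit [D]
  10 | R B4 → L1 miss wb→B1 [-]
  11 | R B5 → L2 miss wb→B2 [-]
  12 | W B5 → L2 hit [D]

DIRTY = [5]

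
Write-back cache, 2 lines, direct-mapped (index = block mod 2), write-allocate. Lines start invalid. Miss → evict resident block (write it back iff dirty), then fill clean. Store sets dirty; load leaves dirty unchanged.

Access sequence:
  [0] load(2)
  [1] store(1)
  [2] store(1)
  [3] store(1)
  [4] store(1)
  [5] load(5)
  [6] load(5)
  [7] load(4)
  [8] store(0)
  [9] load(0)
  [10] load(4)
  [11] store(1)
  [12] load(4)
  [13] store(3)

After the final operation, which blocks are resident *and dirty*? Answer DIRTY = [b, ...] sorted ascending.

  0 | R B2 → L0 miss [-]
  1 | W B1 → L1 miss [D]
  2 | W B1 → L1 hit [D]
  3 | W B1 → L1 hit [D]
  4 | W B1 → L1 hit [D]
  5 | R B5 → L1 miss wb→B1 [-]
  6 | R B5 → L1 hit [-]
  7 | R B4 → L0 miss [-]
  8 | W B0 → L0 miss [D]
  9 | R B0 → L0 hit [D]
  10 | R B4 → L0 miss wb→B0 [-]
  11 | W B1 → L1 miss [D]
  12 | R B4 → L0 hit [-]
  13 | W B3 → L1 miss wb→B1 [D]

DIRTY = [3]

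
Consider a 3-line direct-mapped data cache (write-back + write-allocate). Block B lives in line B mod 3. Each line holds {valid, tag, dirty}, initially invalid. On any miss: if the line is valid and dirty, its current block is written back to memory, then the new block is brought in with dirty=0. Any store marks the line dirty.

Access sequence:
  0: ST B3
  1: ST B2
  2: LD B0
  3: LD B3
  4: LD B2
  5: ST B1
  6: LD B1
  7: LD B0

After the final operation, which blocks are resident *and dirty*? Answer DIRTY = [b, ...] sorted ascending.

0: W B3 → L0 miss [D]
1: W B2 → L2 miss [D]
2: R B0 → L0 miss wb→B3 [-]
3: R B3 → L0 miss [-]
4: R B2 → L2 hit [D]
5: W B1 → L1 miss [D]
6: R B1 → L1 hit [D]
7: R B0 → L0 miss [-]

DIRTY = [1, 2]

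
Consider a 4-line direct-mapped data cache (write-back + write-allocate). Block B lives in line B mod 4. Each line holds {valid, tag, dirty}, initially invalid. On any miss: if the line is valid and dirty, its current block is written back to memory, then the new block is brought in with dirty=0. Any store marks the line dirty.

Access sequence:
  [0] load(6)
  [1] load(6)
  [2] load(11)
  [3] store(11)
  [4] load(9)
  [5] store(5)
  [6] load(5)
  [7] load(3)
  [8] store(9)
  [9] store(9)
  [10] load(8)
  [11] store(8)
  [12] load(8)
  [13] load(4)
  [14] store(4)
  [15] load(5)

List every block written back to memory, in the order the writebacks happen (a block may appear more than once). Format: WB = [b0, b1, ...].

WB = [11, 5, 8, 9]

0: R B6 → L2 miss [-]
1: R B6 → L2 hit [-]
2: R B11 → L3 miss [-]
3: W B11 → L3 hit [D]
4: R B9 → L1 miss [-]
5: W B5 → L1 miss [D]
6: R B5 → L1 hit [D]
7: R B3 → L3 miss wb→B11 [-]
8: W B9 → L1 miss wb→B5 [D]
9: W B9 → L1 hit [D]
10: R B8 → L0 miss [-]
11: W B8 → L0 hit [D]
12: R B8 → L0 hit [D]
13: R B4 → L0 miss wb→B8 [-]
14: W B4 → L0 hit [D]
15: R B5 → L1 miss wb→B9 [-]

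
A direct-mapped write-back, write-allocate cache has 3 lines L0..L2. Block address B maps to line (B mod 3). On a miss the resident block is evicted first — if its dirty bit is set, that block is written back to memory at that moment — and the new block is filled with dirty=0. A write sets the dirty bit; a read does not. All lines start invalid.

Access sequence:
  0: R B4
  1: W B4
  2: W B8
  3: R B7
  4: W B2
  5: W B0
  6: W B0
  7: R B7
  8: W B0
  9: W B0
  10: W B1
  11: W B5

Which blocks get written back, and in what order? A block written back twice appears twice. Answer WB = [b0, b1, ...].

  0 | R B4 → L1 miss [-]
  1 | W B4 → L1 hit [D]
  2 | W B8 → L2 miss [D]
  3 | R B7 → L1 miss wb→B4 [-]
  4 | W B2 → L2 miss wb→B8 [D]
  5 | W B0 → L0 miss [D]
  6 | W B0 → L0 hit [D]
  7 | R B7 → L1 hit [-]
  8 | W B0 → L0 hit [D]
  9 | W B0 → L0 hit [D]
  10 | W B1 → L1 miss [D]
  11 | W B5 → L2 miss wb→B2 [D]

WB = [4, 8, 2]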